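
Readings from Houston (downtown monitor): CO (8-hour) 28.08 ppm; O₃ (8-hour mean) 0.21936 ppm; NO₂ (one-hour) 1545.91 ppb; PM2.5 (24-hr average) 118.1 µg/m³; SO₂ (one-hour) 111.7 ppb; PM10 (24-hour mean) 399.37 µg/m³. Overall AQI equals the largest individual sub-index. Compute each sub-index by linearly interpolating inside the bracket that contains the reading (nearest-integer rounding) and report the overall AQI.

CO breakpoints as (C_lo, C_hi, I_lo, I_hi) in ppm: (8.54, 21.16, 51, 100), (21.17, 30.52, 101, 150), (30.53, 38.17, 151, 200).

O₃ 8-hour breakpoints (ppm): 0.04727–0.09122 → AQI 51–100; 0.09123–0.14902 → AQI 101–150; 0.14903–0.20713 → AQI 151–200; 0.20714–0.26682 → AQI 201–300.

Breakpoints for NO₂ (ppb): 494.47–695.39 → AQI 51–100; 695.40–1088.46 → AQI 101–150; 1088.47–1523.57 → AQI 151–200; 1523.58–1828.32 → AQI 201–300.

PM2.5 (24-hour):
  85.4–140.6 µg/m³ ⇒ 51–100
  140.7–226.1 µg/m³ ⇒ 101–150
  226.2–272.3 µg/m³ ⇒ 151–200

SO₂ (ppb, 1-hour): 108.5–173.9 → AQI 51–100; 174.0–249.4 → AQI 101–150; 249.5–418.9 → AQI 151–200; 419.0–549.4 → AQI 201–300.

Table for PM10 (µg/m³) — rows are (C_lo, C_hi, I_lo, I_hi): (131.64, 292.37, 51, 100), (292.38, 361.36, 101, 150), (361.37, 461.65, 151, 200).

221

CO: 28.08 ∈ [21.17, 30.52] ↔ index [101, 150].
101 + (28.08−21.17)·(150−101)/(30.52−21.17) = 101 + 6.91·49/9.35 ≈ 137.21, so AQI = 137.
O₃: 0.21936 ∈ [0.20714, 0.26682] ↔ index [201, 300].
201 + (0.21936−0.20714)·(300−201)/(0.26682−0.20714) = 201 + 0.01222·99/0.05968 ≈ 221.27, so AQI = 221.
NO₂ 1545.91: bracket 1523.58–1828.32 → index 201–300; slope 99/304.74, offset 22.33.
AQI = 201 + 99/304.74·22.33 ≈ 208.25 ⇒ 208.
PM2.5: 118.1 lies in 85.4–140.6, so I_lo=51, I_hi=100, C_lo=85.4, C_hi=140.6.
(100−51)/(140.6−85.4) × (118.1−85.4) + 51 = 49/55.2 × 32.7 + 51 ≈ 80.03 → 80.
SO₂ 111.7: bracket 108.5–173.9 → index 51–100; slope 49/65.4, offset 3.2.
AQI = 51 + 49/65.4·3.2 ≈ 53.40 ⇒ 53.
PM10 399.37: bracket 361.37–461.65 → index 151–200; slope 49/100.28, offset 38.00.
AQI = 151 + 49/100.28·38.00 ≈ 169.57 ⇒ 170.
Sub-indices: CO→137, O₃→221, NO₂→208, PM2.5→80, SO₂→53, PM10→170. Overall AQI = max = 221; dominant pollutant is O₃.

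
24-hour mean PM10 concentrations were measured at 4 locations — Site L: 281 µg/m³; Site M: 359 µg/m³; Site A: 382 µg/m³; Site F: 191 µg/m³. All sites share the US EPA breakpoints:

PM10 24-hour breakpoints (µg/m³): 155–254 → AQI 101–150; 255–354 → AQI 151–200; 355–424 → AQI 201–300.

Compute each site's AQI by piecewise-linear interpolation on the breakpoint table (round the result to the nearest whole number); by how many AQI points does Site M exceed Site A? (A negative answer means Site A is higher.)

-33

Site L: 281 lies in 255–354, so I_lo=151, I_hi=200, C_lo=255, C_hi=354.
(200−151)/(354−255) × (281−255) + 151 = 49/99 × 26 + 151 ≈ 163.87 → 164.
Site M: row 355–424 (AQI 201–300). (300−201)·(359−355)/(424−355) + 201 = 99·4/69 + 201 ≈ 206.74 → 207.
Site A: 382 ∈ [355, 424] ↔ index [201, 300].
201 + (382−355)·(300−201)/(424−355) = 201 + 27·99/69 ≈ 239.74, so AQI = 240.
Site F: row 155–254 (AQI 101–150). (150−101)·(191−155)/(254−155) + 101 = 49·36/99 + 101 ≈ 118.82 → 119.
AQIs: Site L=164, Site M=207, Site A=240, Site F=119. Site M (207) − Site A (240) = -33.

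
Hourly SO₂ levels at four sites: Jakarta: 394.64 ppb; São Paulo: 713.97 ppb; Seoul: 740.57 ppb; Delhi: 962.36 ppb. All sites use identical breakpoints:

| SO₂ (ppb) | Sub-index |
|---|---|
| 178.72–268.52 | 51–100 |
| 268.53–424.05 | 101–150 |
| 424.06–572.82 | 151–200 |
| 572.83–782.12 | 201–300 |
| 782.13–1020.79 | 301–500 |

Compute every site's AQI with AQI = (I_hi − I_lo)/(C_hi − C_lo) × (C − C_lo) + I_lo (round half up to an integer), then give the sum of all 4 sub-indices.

1140

Jakarta 394.64: bracket 268.53–424.05 → index 101–150; slope 49/155.52, offset 126.11.
AQI = 101 + 49/155.52·126.11 ≈ 140.73 ⇒ 141.
São Paulo 713.97: bracket 572.83–782.12 → index 201–300; slope 99/209.29, offset 141.14.
AQI = 201 + 99/209.29·141.14 ≈ 267.76 ⇒ 268.
Seoul: row 572.83–782.12 (AQI 201–300). (300−201)·(740.57−572.83)/(782.12−572.83) + 201 = 99·167.74/209.29 + 201 ≈ 280.35 → 280.
Delhi: 962.36 ∈ [782.13, 1020.79] ↔ index [301, 500].
301 + (962.36−782.13)·(500−301)/(1020.79−782.13) = 301 + 180.23·199/238.66 ≈ 451.28, so AQI = 451.
AQIs: Jakarta=141, São Paulo=268, Seoul=280, Delhi=451. Sum = 141 + 268 + 280 + 451 = 1140.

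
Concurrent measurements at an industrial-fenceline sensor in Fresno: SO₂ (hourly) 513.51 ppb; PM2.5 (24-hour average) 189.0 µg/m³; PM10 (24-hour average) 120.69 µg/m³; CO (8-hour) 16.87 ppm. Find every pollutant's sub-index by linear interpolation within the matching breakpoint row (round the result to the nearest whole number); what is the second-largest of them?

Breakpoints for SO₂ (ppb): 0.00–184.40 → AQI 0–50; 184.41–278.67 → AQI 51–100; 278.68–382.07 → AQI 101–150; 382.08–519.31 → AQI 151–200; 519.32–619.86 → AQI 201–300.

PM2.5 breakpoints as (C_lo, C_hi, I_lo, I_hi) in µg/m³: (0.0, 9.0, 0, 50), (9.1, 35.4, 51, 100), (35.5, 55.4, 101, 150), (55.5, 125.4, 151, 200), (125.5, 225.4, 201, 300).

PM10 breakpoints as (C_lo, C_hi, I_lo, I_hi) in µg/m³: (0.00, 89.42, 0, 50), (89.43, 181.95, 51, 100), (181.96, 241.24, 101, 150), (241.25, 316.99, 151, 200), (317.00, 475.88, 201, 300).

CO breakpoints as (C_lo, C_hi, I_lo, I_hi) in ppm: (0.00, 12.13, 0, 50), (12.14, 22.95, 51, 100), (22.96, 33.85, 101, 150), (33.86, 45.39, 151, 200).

SO₂: row 382.08–519.31 (AQI 151–200). (200−151)·(513.51−382.08)/(519.31−382.08) + 151 = 49·131.43/137.23 + 151 ≈ 197.93 → 198.
PM2.5: 189.0 lies in 125.5–225.4, so I_lo=201, I_hi=300, C_lo=125.5, C_hi=225.4.
(300−201)/(225.4−125.5) × (189.0−125.5) + 201 = 99/99.9 × 63.5 + 201 ≈ 263.93 → 264.
PM10 120.69: bracket 89.43–181.95 → index 51–100; slope 49/92.52, offset 31.26.
AQI = 51 + 49/92.52·31.26 ≈ 67.56 ⇒ 68.
CO: 16.87 ∈ [12.14, 22.95] ↔ index [51, 100].
51 + (16.87−12.14)·(100−51)/(22.95−12.14) = 51 + 4.73·49/10.81 ≈ 72.44, so AQI = 72.
Sub-indices: SO₂→198, PM2.5→264, PM10→68, CO→72. Ranked high→low: 264, 198, 72, 68. Second-highest sub-index = 198.

198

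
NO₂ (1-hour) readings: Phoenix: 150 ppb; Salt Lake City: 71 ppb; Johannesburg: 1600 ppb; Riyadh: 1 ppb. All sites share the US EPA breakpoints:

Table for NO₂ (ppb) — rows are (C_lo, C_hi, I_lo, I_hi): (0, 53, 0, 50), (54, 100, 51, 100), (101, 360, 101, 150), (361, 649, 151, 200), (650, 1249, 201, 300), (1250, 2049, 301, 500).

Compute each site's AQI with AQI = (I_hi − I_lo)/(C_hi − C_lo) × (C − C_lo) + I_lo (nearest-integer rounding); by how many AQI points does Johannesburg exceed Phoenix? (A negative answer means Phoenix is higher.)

Phoenix: 150 lies in 101–360, so I_lo=101, I_hi=150, C_lo=101, C_hi=360.
(150−101)/(360−101) × (150−101) + 101 = 49/259 × 49 + 101 ≈ 110.27 → 110.
Salt Lake City: 71 ∈ [54, 100] ↔ index [51, 100].
51 + (71−54)·(100−51)/(100−54) = 51 + 17·49/46 ≈ 69.11, so AQI = 69.
Johannesburg: 1600 ∈ [1250, 2049] ↔ index [301, 500].
301 + (1600−1250)·(500−301)/(2049−1250) = 301 + 350·199/799 ≈ 388.17, so AQI = 388.
Riyadh: row 0–53 (AQI 0–50). (50−0)·(1−0)/(53−0) + 0 = 50·1/53 + 0 ≈ 0.94 → 1.
AQIs: Phoenix=110, Salt Lake City=69, Johannesburg=388, Riyadh=1. Johannesburg (388) − Phoenix (110) = 278.

278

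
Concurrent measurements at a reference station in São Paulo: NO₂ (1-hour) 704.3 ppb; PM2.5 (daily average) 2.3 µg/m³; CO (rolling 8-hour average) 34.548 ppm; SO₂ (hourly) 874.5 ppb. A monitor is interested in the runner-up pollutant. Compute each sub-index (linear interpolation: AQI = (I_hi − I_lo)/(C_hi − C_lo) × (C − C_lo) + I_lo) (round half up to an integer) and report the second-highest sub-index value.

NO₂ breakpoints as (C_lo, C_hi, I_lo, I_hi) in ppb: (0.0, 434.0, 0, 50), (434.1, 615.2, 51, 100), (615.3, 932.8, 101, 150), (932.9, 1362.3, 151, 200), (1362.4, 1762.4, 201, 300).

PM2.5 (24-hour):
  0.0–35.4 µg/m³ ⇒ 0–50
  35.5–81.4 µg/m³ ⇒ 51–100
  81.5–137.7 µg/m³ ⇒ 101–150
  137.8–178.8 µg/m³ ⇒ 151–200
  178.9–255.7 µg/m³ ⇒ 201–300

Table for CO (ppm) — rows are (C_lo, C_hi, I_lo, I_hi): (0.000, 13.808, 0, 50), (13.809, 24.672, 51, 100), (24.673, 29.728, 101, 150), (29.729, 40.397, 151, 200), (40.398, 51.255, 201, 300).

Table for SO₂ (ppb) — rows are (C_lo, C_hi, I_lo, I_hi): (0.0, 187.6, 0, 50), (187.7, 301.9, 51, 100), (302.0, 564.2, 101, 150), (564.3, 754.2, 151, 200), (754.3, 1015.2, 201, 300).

NO₂: row 615.3–932.8 (AQI 101–150). (150−101)·(704.3−615.3)/(932.8−615.3) + 101 = 49·89.0/317.5 + 101 ≈ 114.74 → 115.
PM2.5: row 0.0–35.4 (AQI 0–50). (50−0)·(2.3−0.0)/(35.4−0.0) + 0 = 50·2.3/35.4 + 0 ≈ 3.25 → 3.
CO: row 29.729–40.397 (AQI 151–200). (200−151)·(34.548−29.729)/(40.397−29.729) + 151 = 49·4.819/10.668 + 151 ≈ 173.13 → 173.
SO₂: 874.5 lies in 754.3–1015.2, so I_lo=201, I_hi=300, C_lo=754.3, C_hi=1015.2.
(300−201)/(1015.2−754.3) × (874.5−754.3) + 201 = 99/260.9 × 120.2 + 201 ≈ 246.61 → 247.
Sub-indices: NO₂→115, PM2.5→3, CO→173, SO₂→247. Ranked high→low: 247, 173, 115, 3. Second-highest sub-index = 173.

173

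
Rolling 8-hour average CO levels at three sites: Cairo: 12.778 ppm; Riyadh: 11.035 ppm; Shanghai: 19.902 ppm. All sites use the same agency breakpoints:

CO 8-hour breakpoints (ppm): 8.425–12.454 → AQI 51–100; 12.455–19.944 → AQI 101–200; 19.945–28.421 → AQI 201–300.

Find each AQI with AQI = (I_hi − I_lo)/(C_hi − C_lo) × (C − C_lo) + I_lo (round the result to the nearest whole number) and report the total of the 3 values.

387

Cairo: row 12.455–19.944 (AQI 101–200). (200−101)·(12.778−12.455)/(19.944−12.455) + 101 = 99·0.323/7.489 + 101 ≈ 105.27 → 105.
Riyadh: row 8.425–12.454 (AQI 51–100). (100−51)·(11.035−8.425)/(12.454−8.425) + 51 = 49·2.610/4.029 + 51 ≈ 82.74 → 83.
Shanghai 19.902: bracket 12.455–19.944 → index 101–200; slope 99/7.489, offset 7.447.
AQI = 101 + 99/7.489·7.447 ≈ 199.44 ⇒ 199.
AQIs: Cairo=105, Riyadh=83, Shanghai=199. Sum = 105 + 83 + 199 = 387.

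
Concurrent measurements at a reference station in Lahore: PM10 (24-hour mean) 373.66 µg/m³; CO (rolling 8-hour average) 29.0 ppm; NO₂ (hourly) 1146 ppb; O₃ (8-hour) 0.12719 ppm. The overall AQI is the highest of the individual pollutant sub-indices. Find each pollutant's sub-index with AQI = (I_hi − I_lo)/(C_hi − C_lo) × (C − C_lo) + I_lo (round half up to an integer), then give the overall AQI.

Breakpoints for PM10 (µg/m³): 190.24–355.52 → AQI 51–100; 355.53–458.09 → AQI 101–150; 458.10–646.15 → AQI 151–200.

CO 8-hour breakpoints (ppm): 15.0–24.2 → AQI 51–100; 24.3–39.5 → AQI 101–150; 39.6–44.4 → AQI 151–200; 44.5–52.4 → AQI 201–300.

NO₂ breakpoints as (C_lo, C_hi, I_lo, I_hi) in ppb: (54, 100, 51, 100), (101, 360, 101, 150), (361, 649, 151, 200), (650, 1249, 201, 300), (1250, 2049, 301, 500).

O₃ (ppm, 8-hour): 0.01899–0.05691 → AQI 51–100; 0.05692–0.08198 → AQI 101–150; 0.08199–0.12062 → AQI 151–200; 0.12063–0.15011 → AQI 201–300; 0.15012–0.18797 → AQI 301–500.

283

PM10: row 355.53–458.09 (AQI 101–150). (150−101)·(373.66−355.53)/(458.09−355.53) + 101 = 49·18.13/102.56 + 101 ≈ 109.66 → 110.
CO 29.0: bracket 24.3–39.5 → index 101–150; slope 49/15.2, offset 4.7.
AQI = 101 + 49/15.2·4.7 ≈ 116.15 ⇒ 116.
NO₂: row 650–1249 (AQI 201–300). (300−201)·(1146−650)/(1249−650) + 201 = 99·496/599 + 201 ≈ 282.98 → 283.
O₃ 0.12719: bracket 0.12063–0.15011 → index 201–300; slope 99/0.02948, offset 0.00656.
AQI = 201 + 99/0.02948·0.00656 ≈ 223.03 ⇒ 223.
Sub-indices: PM10→110, CO→116, NO₂→283, O₃→223. Overall AQI = max = 283; dominant pollutant is NO₂.
AQI 283: Very Unhealthy.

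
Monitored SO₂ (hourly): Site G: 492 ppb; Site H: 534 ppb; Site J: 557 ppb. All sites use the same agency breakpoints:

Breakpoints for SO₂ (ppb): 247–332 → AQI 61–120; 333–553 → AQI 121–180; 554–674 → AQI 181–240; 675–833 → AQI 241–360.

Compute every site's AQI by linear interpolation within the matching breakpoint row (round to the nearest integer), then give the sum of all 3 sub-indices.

521

Site G: row 333–553 (AQI 121–180). (180−121)·(492−333)/(553−333) + 121 = 59·159/220 + 121 ≈ 163.64 → 164.
Site H: 534 ∈ [333, 553] ↔ index [121, 180].
121 + (534−333)·(180−121)/(553−333) = 121 + 201·59/220 ≈ 174.90, so AQI = 175.
Site J 557: bracket 554–674 → index 181–240; slope 59/120, offset 3.
AQI = 181 + 59/120·3 ≈ 182.48 ⇒ 182.
AQIs: Site G=164, Site H=175, Site J=182. Sum = 164 + 175 + 182 = 521.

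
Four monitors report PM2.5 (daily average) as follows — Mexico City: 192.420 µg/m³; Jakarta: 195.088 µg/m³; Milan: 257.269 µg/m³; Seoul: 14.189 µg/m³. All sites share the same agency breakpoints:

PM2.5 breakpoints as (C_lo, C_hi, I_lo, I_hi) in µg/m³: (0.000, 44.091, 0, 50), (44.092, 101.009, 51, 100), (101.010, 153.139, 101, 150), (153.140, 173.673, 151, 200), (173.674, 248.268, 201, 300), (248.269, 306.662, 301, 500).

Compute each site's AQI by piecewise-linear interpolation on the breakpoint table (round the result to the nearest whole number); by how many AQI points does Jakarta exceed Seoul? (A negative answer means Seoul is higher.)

213

Mexico City: 192.420 ∈ [173.674, 248.268] ↔ index [201, 300].
201 + (192.420−173.674)·(300−201)/(248.268−173.674) = 201 + 18.746·99/74.594 ≈ 225.88, so AQI = 226.
Jakarta 195.088: bracket 173.674–248.268 → index 201–300; slope 99/74.594, offset 21.414.
AQI = 201 + 99/74.594·21.414 ≈ 229.42 ⇒ 229.
Milan: row 248.269–306.662 (AQI 301–500). (500−301)·(257.269−248.269)/(306.662−248.269) + 301 = 199·9.000/58.393 + 301 ≈ 331.67 → 332.
Seoul: 14.189 ∈ [0.000, 44.091] ↔ index [0, 50].
0 + (14.189−0.000)·(50−0)/(44.091−0.000) = 0 + 14.189·50/44.091 ≈ 16.09, so AQI = 16.
AQIs: Mexico City=226, Jakarta=229, Milan=332, Seoul=16. Jakarta (229) − Seoul (16) = 213.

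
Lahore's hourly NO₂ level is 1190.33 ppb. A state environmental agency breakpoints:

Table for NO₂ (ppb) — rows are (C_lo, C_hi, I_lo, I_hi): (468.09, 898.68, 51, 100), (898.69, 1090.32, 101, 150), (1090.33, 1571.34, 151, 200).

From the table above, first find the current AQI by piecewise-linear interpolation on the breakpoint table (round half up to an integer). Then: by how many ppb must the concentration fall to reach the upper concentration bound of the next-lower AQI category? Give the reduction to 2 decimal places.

NO₂: 1190.33 ∈ [1090.33, 1571.34] ↔ index [151, 200].
151 + (1190.33−1090.33)·(200−151)/(1571.34−1090.33) = 151 + 100.00·49/481.01 ≈ 161.19, so AQI = 161.
Current AQI 161 is in the Unhealthy range (151–200). The next-lower category tops out at AQI 150, whose upper concentration bound is 1090.32 ppb.
Reduction needed = 1190.33 − 1090.32 = 100.01 ppb.

100.01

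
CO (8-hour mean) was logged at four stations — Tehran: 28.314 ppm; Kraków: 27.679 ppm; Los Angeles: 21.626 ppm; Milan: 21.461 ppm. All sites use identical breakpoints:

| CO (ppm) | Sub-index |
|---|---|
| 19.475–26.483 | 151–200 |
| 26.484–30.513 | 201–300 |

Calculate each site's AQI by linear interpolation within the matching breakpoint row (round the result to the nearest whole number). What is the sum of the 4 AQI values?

807

Tehran 28.314: bracket 26.484–30.513 → index 201–300; slope 99/4.029, offset 1.830.
AQI = 201 + 99/4.029·1.830 ≈ 245.97 ⇒ 246.
Kraków 27.679: bracket 26.484–30.513 → index 201–300; slope 99/4.029, offset 1.195.
AQI = 201 + 99/4.029·1.195 ≈ 230.36 ⇒ 230.
Los Angeles: row 19.475–26.483 (AQI 151–200). (200−151)·(21.626−19.475)/(26.483−19.475) + 151 = 49·2.151/7.008 + 151 ≈ 166.04 → 166.
Milan 21.461: bracket 19.475–26.483 → index 151–200; slope 49/7.008, offset 1.986.
AQI = 151 + 49/7.008·1.986 ≈ 164.89 ⇒ 165.
AQIs: Tehran=246, Kraków=230, Los Angeles=166, Milan=165. Sum = 246 + 230 + 166 + 165 = 807.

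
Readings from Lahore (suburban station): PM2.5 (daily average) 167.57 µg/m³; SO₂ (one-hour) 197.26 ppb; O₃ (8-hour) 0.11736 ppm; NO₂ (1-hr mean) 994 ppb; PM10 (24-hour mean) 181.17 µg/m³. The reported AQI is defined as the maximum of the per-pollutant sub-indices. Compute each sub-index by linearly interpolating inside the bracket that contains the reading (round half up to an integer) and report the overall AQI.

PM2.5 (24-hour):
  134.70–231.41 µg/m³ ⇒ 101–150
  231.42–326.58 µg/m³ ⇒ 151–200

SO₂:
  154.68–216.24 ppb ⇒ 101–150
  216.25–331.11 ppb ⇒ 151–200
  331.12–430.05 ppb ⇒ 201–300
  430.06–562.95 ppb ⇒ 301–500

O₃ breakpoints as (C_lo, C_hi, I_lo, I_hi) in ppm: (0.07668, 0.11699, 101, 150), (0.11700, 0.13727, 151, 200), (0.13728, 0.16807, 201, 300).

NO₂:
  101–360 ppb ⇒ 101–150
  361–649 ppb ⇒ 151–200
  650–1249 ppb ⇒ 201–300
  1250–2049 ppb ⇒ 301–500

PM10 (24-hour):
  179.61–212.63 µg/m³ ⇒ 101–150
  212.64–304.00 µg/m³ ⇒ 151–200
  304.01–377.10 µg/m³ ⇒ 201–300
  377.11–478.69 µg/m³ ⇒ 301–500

258

PM2.5: 167.57 lies in 134.70–231.41, so I_lo=101, I_hi=150, C_lo=134.70, C_hi=231.41.
(150−101)/(231.41−134.70) × (167.57−134.70) + 101 = 49/96.71 × 32.87 + 101 ≈ 117.65 → 118.
SO₂: row 154.68–216.24 (AQI 101–150). (150−101)·(197.26−154.68)/(216.24−154.68) + 101 = 49·42.58/61.56 + 101 ≈ 134.89 → 135.
O₃: row 0.11700–0.13727 (AQI 151–200). (200−151)·(0.11736−0.11700)/(0.13727−0.11700) + 151 = 49·0.00036/0.02027 + 151 ≈ 151.87 → 152.
NO₂: 994 ∈ [650, 1249] ↔ index [201, 300].
201 + (994−650)·(300−201)/(1249−650) = 201 + 344·99/599 ≈ 257.85, so AQI = 258.
PM10 181.17: bracket 179.61–212.63 → index 101–150; slope 49/33.02, offset 1.56.
AQI = 101 + 49/33.02·1.56 ≈ 103.31 ⇒ 103.
Sub-indices: PM2.5→118, SO₂→135, O₃→152, NO₂→258, PM10→103. Overall AQI = max = 258; dominant pollutant is NO₂.
AQI 258: Very Unhealthy.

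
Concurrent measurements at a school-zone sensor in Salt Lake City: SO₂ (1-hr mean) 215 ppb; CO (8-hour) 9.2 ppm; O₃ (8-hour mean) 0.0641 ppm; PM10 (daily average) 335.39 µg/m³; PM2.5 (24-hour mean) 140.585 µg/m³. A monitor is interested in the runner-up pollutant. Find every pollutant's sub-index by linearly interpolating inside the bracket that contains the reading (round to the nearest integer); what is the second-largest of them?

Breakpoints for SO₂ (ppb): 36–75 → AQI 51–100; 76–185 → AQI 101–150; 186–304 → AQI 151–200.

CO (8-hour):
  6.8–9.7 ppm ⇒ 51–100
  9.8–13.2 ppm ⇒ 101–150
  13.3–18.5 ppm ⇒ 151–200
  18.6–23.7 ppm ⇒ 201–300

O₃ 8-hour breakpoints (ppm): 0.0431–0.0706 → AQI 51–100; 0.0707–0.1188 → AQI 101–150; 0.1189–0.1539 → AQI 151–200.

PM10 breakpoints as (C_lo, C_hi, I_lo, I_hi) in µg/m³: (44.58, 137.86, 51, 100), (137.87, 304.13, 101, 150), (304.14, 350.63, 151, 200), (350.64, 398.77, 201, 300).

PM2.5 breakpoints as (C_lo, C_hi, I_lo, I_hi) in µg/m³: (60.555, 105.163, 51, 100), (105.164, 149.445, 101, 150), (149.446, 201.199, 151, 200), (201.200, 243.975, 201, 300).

163

SO₂ 215: bracket 186–304 → index 151–200; slope 49/118, offset 29.
AQI = 151 + 49/118·29 ≈ 163.04 ⇒ 163.
CO: 9.2 lies in 6.8–9.7, so I_lo=51, I_hi=100, C_lo=6.8, C_hi=9.7.
(100−51)/(9.7−6.8) × (9.2−6.8) + 51 = 49/2.9 × 2.4 + 51 ≈ 91.55 → 92.
O₃ 0.0641: bracket 0.0431–0.0706 → index 51–100; slope 49/0.0275, offset 0.0210.
AQI = 51 + 49/0.0275·0.0210 ≈ 88.42 ⇒ 88.
PM10: 335.39 lies in 304.14–350.63, so I_lo=151, I_hi=200, C_lo=304.14, C_hi=350.63.
(200−151)/(350.63−304.14) × (335.39−304.14) + 151 = 49/46.49 × 31.25 + 151 ≈ 183.94 → 184.
PM2.5: row 105.164–149.445 (AQI 101–150). (150−101)·(140.585−105.164)/(149.445−105.164) + 101 = 49·35.421/44.281 + 101 ≈ 140.20 → 140.
Sub-indices: SO₂→163, CO→92, O₃→88, PM10→184, PM2.5→140. Ranked high→low: 184, 163, 140, 92, 88. Second-highest sub-index = 163.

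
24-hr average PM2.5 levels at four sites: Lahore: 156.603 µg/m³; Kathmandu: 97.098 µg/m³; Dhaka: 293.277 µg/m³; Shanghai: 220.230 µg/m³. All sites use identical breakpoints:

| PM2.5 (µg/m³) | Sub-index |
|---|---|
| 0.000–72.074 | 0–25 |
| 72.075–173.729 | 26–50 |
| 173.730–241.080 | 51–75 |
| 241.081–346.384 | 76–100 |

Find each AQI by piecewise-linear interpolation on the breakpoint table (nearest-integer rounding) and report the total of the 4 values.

Lahore: row 72.075–173.729 (AQI 26–50). (50−26)·(156.603−72.075)/(173.729−72.075) + 26 = 24·84.528/101.654 + 26 ≈ 45.96 → 46.
Kathmandu 97.098: bracket 72.075–173.729 → index 26–50; slope 24/101.654, offset 25.023.
AQI = 26 + 24/101.654·25.023 ≈ 31.91 ⇒ 32.
Dhaka 293.277: bracket 241.081–346.384 → index 76–100; slope 24/105.303, offset 52.196.
AQI = 76 + 24/105.303·52.196 ≈ 87.90 ⇒ 88.
Shanghai: 220.230 ∈ [173.730, 241.080] ↔ index [51, 75].
51 + (220.230−173.730)·(75−51)/(241.080−173.730) = 51 + 46.500·24/67.350 ≈ 67.57, so AQI = 68.
AQIs: Lahore=46, Kathmandu=32, Dhaka=88, Shanghai=68. Sum = 46 + 32 + 88 + 68 = 234.

234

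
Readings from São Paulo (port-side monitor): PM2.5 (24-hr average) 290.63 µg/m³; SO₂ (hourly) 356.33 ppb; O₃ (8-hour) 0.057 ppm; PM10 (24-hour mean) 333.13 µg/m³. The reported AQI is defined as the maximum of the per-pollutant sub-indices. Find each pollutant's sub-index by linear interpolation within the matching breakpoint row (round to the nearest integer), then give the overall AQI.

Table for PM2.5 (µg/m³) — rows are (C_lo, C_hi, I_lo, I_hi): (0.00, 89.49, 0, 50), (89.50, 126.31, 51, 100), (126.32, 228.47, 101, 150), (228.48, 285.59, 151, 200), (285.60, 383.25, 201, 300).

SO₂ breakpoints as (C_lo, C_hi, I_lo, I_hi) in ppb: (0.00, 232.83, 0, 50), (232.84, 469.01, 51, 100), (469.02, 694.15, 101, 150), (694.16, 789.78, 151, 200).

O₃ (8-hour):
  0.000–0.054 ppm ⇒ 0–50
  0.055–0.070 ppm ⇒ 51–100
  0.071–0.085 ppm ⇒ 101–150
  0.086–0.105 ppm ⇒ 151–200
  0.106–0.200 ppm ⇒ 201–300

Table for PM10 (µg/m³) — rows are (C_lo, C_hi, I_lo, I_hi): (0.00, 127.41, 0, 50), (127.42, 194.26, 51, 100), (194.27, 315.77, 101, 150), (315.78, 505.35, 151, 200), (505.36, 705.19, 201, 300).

PM2.5: 290.63 lies in 285.60–383.25, so I_lo=201, I_hi=300, C_lo=285.60, C_hi=383.25.
(300−201)/(383.25−285.60) × (290.63−285.60) + 201 = 99/97.65 × 5.03 + 201 ≈ 206.10 → 206.
SO₂: 356.33 lies in 232.84–469.01, so I_lo=51, I_hi=100, C_lo=232.84, C_hi=469.01.
(100−51)/(469.01−232.84) × (356.33−232.84) + 51 = 49/236.17 × 123.49 + 51 ≈ 76.62 → 77.
O₃ 0.057: bracket 0.055–0.070 → index 51–100; slope 49/0.015, offset 0.002.
AQI = 51 + 49/0.015·0.002 ≈ 57.53 ⇒ 58.
PM10: row 315.78–505.35 (AQI 151–200). (200−151)·(333.13−315.78)/(505.35−315.78) + 151 = 49·17.35/189.57 + 151 ≈ 155.48 → 155.
Sub-indices: PM2.5→206, SO₂→77, O₃→58, PM10→155. Overall AQI = max = 206; dominant pollutant is PM2.5.

206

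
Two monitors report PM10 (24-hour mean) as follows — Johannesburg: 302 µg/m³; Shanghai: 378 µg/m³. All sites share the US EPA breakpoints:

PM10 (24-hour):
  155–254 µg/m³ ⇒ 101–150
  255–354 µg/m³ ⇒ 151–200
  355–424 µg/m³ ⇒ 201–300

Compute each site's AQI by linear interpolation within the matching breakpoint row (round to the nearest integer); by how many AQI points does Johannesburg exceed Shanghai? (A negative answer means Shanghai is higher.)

Johannesburg: 302 ∈ [255, 354] ↔ index [151, 200].
151 + (302−255)·(200−151)/(354−255) = 151 + 47·49/99 ≈ 174.26, so AQI = 174.
Shanghai: 378 ∈ [355, 424] ↔ index [201, 300].
201 + (378−355)·(300−201)/(424−355) = 201 + 23·99/69 ≈ 234.00, so AQI = 234.
AQIs: Johannesburg=174, Shanghai=234. Johannesburg (174) − Shanghai (234) = -60.

-60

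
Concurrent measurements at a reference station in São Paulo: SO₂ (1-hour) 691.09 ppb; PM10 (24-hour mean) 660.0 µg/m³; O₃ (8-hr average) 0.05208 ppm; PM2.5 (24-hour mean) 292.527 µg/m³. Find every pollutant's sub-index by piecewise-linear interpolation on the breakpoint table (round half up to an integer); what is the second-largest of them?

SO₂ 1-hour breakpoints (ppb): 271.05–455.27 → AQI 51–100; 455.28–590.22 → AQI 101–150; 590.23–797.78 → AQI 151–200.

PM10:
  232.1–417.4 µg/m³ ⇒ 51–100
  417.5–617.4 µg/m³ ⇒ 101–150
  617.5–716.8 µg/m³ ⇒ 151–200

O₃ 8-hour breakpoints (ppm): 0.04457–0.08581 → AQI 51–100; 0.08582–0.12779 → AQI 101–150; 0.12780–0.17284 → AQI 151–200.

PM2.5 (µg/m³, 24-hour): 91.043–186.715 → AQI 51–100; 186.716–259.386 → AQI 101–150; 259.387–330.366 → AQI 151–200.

SO₂: 691.09 lies in 590.23–797.78, so I_lo=151, I_hi=200, C_lo=590.23, C_hi=797.78.
(200−151)/(797.78−590.23) × (691.09−590.23) + 151 = 49/207.55 × 100.86 + 151 ≈ 174.81 → 175.
PM10: 660.0 lies in 617.5–716.8, so I_lo=151, I_hi=200, C_lo=617.5, C_hi=716.8.
(200−151)/(716.8−617.5) × (660.0−617.5) + 151 = 49/99.3 × 42.5 + 151 ≈ 171.97 → 172.
O₃ 0.05208: bracket 0.04457–0.08581 → index 51–100; slope 49/0.04124, offset 0.00751.
AQI = 51 + 49/0.04124·0.00751 ≈ 59.92 ⇒ 60.
PM2.5: 292.527 lies in 259.387–330.366, so I_lo=151, I_hi=200, C_lo=259.387, C_hi=330.366.
(200−151)/(330.366−259.387) × (292.527−259.387) + 151 = 49/70.979 × 33.140 + 151 ≈ 173.88 → 174.
Sub-indices: SO₂→175, PM10→172, O₃→60, PM2.5→174. Ranked high→low: 175, 174, 172, 60. Second-highest sub-index = 174.

174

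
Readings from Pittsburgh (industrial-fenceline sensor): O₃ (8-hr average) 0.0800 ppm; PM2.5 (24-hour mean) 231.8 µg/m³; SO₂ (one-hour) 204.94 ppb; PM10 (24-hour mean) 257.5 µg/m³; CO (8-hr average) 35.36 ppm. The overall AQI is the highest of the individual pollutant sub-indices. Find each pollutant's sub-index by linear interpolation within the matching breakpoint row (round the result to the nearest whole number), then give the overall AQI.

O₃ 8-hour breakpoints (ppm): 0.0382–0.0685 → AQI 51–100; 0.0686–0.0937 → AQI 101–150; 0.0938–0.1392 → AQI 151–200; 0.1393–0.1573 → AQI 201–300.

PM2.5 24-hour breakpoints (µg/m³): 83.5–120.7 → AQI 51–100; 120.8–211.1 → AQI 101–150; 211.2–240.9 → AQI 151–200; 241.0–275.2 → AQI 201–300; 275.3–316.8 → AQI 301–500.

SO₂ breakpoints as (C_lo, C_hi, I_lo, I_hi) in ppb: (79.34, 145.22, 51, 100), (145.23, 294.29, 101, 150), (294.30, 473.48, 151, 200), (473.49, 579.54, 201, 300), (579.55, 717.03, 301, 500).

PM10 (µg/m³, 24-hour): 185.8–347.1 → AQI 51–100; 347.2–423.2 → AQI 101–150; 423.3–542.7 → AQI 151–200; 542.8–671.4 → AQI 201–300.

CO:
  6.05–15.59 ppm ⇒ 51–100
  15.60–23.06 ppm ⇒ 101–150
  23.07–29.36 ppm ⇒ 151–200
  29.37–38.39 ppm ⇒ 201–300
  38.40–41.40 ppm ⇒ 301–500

O₃ 0.0800: bracket 0.0686–0.0937 → index 101–150; slope 49/0.0251, offset 0.0114.
AQI = 101 + 49/0.0251·0.0114 ≈ 123.25 ⇒ 123.
PM2.5: row 211.2–240.9 (AQI 151–200). (200−151)·(231.8−211.2)/(240.9−211.2) + 151 = 49·20.6/29.7 + 151 ≈ 184.99 → 185.
SO₂ 204.94: bracket 145.23–294.29 → index 101–150; slope 49/149.06, offset 59.71.
AQI = 101 + 49/149.06·59.71 ≈ 120.63 ⇒ 121.
PM10 257.5: bracket 185.8–347.1 → index 51–100; slope 49/161.3, offset 71.7.
AQI = 51 + 49/161.3·71.7 ≈ 72.78 ⇒ 73.
CO: row 29.37–38.39 (AQI 201–300). (300−201)·(35.36−29.37)/(38.39−29.37) + 201 = 99·5.99/9.02 + 201 ≈ 266.74 → 267.
Sub-indices: O₃→123, PM2.5→185, SO₂→121, PM10→73, CO→267. Overall AQI = max = 267; dominant pollutant is CO.

267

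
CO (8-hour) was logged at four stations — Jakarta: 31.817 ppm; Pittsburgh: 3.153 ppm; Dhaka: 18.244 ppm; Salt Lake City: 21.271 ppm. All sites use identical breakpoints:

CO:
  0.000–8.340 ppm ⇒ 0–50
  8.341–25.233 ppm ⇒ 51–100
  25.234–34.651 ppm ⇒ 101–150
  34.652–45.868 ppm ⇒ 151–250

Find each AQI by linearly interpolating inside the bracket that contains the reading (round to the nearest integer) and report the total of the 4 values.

323

Jakarta 31.817: bracket 25.234–34.651 → index 101–150; slope 49/9.417, offset 6.583.
AQI = 101 + 49/9.417·6.583 ≈ 135.25 ⇒ 135.
Pittsburgh: 3.153 lies in 0.000–8.340, so I_lo=0, I_hi=50, C_lo=0.000, C_hi=8.340.
(50−0)/(8.340−0.000) × (3.153−0.000) + 0 = 50/8.340 × 3.153 + 0 ≈ 18.90 → 19.
Dhaka: row 8.341–25.233 (AQI 51–100). (100−51)·(18.244−8.341)/(25.233−8.341) + 51 = 49·9.903/16.892 + 51 ≈ 79.73 → 80.
Salt Lake City 21.271: bracket 8.341–25.233 → index 51–100; slope 49/16.892, offset 12.930.
AQI = 51 + 49/16.892·12.930 ≈ 88.51 ⇒ 89.
AQIs: Jakarta=135, Pittsburgh=19, Dhaka=80, Salt Lake City=89. Sum = 135 + 19 + 80 + 89 = 323.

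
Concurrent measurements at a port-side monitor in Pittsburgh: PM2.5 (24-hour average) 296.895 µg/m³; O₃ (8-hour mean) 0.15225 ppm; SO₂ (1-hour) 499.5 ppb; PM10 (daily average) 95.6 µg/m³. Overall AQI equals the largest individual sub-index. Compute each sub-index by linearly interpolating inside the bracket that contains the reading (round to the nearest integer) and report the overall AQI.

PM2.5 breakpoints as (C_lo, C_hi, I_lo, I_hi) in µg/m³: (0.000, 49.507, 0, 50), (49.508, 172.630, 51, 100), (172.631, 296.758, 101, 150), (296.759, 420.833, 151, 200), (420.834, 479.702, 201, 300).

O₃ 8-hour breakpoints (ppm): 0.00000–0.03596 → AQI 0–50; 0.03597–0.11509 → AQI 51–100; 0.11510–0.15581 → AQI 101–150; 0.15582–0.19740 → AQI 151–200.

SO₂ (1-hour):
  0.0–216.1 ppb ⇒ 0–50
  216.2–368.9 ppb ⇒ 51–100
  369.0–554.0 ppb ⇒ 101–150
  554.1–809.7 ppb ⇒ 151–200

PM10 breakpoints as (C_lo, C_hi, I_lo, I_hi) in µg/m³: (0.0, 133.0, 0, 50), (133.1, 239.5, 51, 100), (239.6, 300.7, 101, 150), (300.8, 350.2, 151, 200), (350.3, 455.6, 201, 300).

PM2.5: 296.895 ∈ [296.759, 420.833] ↔ index [151, 200].
151 + (296.895−296.759)·(200−151)/(420.833−296.759) = 151 + 0.136·49/124.074 ≈ 151.05, so AQI = 151.
O₃: row 0.11510–0.15581 (AQI 101–150). (150−101)·(0.15225−0.11510)/(0.15581−0.11510) + 101 = 49·0.03715/0.04071 + 101 ≈ 145.72 → 146.
SO₂: 499.5 ∈ [369.0, 554.0] ↔ index [101, 150].
101 + (499.5−369.0)·(150−101)/(554.0−369.0) = 101 + 130.5·49/185.0 ≈ 135.56, so AQI = 136.
PM10: 95.6 lies in 0.0–133.0, so I_lo=0, I_hi=50, C_lo=0.0, C_hi=133.0.
(50−0)/(133.0−0.0) × (95.6−0.0) + 0 = 50/133.0 × 95.6 + 0 ≈ 35.94 → 36.
Sub-indices: PM2.5→151, O₃→146, SO₂→136, PM10→36. Overall AQI = max = 151; dominant pollutant is PM2.5.

151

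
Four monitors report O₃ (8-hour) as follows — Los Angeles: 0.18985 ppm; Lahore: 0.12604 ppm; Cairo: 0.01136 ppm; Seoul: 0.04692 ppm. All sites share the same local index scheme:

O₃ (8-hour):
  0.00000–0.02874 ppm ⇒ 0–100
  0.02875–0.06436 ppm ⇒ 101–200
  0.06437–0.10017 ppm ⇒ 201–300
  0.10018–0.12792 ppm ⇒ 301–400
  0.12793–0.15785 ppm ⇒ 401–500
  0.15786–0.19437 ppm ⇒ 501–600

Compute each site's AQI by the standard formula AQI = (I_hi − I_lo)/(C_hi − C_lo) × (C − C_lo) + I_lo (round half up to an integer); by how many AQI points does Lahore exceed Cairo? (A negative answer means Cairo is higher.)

353

Los Angeles: row 0.15786–0.19437 (AQI 501–600). (600−501)·(0.18985−0.15786)/(0.19437−0.15786) + 501 = 99·0.03199/0.03651 + 501 ≈ 587.74 → 588.
Lahore: 0.12604 lies in 0.10018–0.12792, so I_lo=301, I_hi=400, C_lo=0.10018, C_hi=0.12792.
(400−301)/(0.12792−0.10018) × (0.12604−0.10018) + 301 = 99/0.02774 × 0.02586 + 301 ≈ 393.29 → 393.
Cairo: 0.01136 lies in 0.00000–0.02874, so I_lo=0, I_hi=100, C_lo=0.00000, C_hi=0.02874.
(100−0)/(0.02874−0.00000) × (0.01136−0.00000) + 0 = 100/0.02874 × 0.01136 + 0 ≈ 39.53 → 40.
Seoul: 0.04692 lies in 0.02875–0.06436, so I_lo=101, I_hi=200, C_lo=0.02875, C_hi=0.06436.
(200−101)/(0.06436−0.02875) × (0.04692−0.02875) + 101 = 99/0.03561 × 0.01817 + 101 ≈ 151.51 → 152.
AQIs: Los Angeles=588, Lahore=393, Cairo=40, Seoul=152. Lahore (393) − Cairo (40) = 353.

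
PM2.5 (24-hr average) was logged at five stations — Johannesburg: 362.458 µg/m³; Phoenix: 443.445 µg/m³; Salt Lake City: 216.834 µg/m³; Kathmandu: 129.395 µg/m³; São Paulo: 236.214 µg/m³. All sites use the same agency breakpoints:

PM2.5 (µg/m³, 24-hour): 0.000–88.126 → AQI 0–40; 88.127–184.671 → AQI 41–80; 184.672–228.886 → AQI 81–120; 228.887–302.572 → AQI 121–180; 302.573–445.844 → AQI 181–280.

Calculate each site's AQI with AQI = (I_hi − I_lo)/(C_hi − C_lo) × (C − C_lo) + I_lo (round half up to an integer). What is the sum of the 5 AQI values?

794

Johannesburg: row 302.573–445.844 (AQI 181–280). (280−181)·(362.458−302.573)/(445.844−302.573) + 181 = 99·59.885/143.271 + 181 ≈ 222.38 → 222.
Phoenix: 443.445 lies in 302.573–445.844, so I_lo=181, I_hi=280, C_lo=302.573, C_hi=445.844.
(280−181)/(445.844−302.573) × (443.445−302.573) + 181 = 99/143.271 × 140.872 + 181 ≈ 278.34 → 278.
Salt Lake City: 216.834 ∈ [184.672, 228.886] ↔ index [81, 120].
81 + (216.834−184.672)·(120−81)/(228.886−184.672) = 81 + 32.162·39/44.214 ≈ 109.37, so AQI = 109.
Kathmandu: 129.395 ∈ [88.127, 184.671] ↔ index [41, 80].
41 + (129.395−88.127)·(80−41)/(184.671−88.127) = 41 + 41.268·39/96.544 ≈ 57.67, so AQI = 58.
São Paulo: 236.214 lies in 228.887–302.572, so I_lo=121, I_hi=180, C_lo=228.887, C_hi=302.572.
(180−121)/(302.572−228.887) × (236.214−228.887) + 121 = 59/73.685 × 7.327 + 121 ≈ 126.87 → 127.
AQIs: Johannesburg=222, Phoenix=278, Salt Lake City=109, Kathmandu=58, São Paulo=127. Sum = 222 + 278 + 109 + 58 + 127 = 794.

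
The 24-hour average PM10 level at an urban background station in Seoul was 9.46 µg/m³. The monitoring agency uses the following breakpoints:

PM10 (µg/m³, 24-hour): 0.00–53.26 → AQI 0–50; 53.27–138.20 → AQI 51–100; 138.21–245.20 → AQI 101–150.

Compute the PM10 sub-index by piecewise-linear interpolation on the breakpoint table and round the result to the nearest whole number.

PM10 9.46: bracket 0.00–53.26 → index 0–50; slope 50/53.26, offset 9.46.
AQI = 0 + 50/53.26·9.46 ≈ 8.88 ⇒ 9.

9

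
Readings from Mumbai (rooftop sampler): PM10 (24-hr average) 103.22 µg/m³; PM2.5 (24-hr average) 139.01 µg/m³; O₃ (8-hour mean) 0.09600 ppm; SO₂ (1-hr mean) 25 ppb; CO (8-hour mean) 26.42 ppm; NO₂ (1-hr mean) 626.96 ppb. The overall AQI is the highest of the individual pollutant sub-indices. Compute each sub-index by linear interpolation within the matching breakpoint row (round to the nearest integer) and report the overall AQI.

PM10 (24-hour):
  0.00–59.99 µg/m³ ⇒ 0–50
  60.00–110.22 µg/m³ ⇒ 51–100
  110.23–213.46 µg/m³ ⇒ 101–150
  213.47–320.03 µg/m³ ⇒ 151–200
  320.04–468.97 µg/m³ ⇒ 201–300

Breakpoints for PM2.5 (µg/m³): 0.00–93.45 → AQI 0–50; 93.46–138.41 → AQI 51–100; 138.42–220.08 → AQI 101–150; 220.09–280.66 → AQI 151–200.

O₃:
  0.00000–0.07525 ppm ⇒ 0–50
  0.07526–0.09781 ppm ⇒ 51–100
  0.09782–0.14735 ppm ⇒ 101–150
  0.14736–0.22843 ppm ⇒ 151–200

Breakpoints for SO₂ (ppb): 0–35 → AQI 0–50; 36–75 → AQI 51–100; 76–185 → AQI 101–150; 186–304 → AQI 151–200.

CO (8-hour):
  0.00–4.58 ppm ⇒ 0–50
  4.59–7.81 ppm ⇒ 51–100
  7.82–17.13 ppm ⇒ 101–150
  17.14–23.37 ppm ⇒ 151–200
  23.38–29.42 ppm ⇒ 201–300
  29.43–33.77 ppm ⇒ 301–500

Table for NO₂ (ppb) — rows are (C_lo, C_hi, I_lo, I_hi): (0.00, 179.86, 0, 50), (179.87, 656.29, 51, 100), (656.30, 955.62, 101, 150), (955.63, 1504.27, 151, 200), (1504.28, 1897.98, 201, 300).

PM10: row 60.00–110.22 (AQI 51–100). (100−51)·(103.22−60.00)/(110.22−60.00) + 51 = 49·43.22/50.22 + 51 ≈ 93.17 → 93.
PM2.5: row 138.42–220.08 (AQI 101–150). (150−101)·(139.01−138.42)/(220.08−138.42) + 101 = 49·0.59/81.66 + 101 ≈ 101.35 → 101.
O₃ 0.09600: bracket 0.07526–0.09781 → index 51–100; slope 49/0.02255, offset 0.02074.
AQI = 51 + 49/0.02255·0.02074 ≈ 96.07 ⇒ 96.
SO₂: row 0–35 (AQI 0–50). (50−0)·(25−0)/(35−0) + 0 = 50·25/35 + 0 ≈ 35.71 → 36.
CO: row 23.38–29.42 (AQI 201–300). (300−201)·(26.42−23.38)/(29.42−23.38) + 201 = 99·3.04/6.04 + 201 ≈ 250.83 → 251.
NO₂: 626.96 ∈ [179.87, 656.29] ↔ index [51, 100].
51 + (626.96−179.87)·(100−51)/(656.29−179.87) = 51 + 447.09·49/476.42 ≈ 96.98, so AQI = 97.
Sub-indices: PM10→93, PM2.5→101, O₃→96, SO₂→36, CO→251, NO₂→97. Overall AQI = max = 251; dominant pollutant is CO.
AQI 251: Very Unhealthy.

251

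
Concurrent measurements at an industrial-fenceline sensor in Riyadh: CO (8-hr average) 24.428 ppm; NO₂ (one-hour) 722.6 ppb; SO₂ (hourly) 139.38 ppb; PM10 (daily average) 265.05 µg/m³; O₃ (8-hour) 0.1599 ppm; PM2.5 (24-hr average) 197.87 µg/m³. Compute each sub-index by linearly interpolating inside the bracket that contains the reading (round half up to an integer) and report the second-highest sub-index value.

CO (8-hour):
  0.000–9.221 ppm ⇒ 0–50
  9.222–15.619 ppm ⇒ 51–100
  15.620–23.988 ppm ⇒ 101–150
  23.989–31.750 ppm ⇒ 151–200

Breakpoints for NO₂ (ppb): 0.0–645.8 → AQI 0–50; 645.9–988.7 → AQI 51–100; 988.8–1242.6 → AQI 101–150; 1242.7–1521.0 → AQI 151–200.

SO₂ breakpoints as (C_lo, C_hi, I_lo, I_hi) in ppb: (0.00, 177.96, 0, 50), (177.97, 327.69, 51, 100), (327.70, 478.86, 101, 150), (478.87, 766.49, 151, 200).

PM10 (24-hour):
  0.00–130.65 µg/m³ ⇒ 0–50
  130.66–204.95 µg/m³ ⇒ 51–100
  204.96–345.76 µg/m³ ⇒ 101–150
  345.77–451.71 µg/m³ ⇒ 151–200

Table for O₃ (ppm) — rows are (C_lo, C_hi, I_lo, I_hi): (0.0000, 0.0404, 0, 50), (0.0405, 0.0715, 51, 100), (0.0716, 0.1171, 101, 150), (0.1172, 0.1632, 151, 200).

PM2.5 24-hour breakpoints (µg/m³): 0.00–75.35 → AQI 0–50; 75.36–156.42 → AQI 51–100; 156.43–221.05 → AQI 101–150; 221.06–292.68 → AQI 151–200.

154

CO: row 23.989–31.750 (AQI 151–200). (200−151)·(24.428−23.989)/(31.750−23.989) + 151 = 49·0.439/7.761 + 151 ≈ 153.77 → 154.
NO₂ 722.6: bracket 645.9–988.7 → index 51–100; slope 49/342.8, offset 76.7.
AQI = 51 + 49/342.8·76.7 ≈ 61.96 ⇒ 62.
SO₂: row 0.00–177.96 (AQI 0–50). (50−0)·(139.38−0.00)/(177.96−0.00) + 0 = 50·139.38/177.96 + 0 ≈ 39.16 → 39.
PM10 265.05: bracket 204.96–345.76 → index 101–150; slope 49/140.80, offset 60.09.
AQI = 101 + 49/140.80·60.09 ≈ 121.91 ⇒ 122.
O₃: 0.1599 ∈ [0.1172, 0.1632] ↔ index [151, 200].
151 + (0.1599−0.1172)·(200−151)/(0.1632−0.1172) = 151 + 0.0427·49/0.0460 ≈ 196.48, so AQI = 196.
PM2.5: row 156.43–221.05 (AQI 101–150). (150−101)·(197.87−156.43)/(221.05−156.43) + 101 = 49·41.44/64.62 + 101 ≈ 132.42 → 132.
Sub-indices: CO→154, NO₂→62, SO₂→39, PM10→122, O₃→196, PM2.5→132. Ranked high→low: 196, 154, 132, 122, 62, 39. Second-highest sub-index = 154.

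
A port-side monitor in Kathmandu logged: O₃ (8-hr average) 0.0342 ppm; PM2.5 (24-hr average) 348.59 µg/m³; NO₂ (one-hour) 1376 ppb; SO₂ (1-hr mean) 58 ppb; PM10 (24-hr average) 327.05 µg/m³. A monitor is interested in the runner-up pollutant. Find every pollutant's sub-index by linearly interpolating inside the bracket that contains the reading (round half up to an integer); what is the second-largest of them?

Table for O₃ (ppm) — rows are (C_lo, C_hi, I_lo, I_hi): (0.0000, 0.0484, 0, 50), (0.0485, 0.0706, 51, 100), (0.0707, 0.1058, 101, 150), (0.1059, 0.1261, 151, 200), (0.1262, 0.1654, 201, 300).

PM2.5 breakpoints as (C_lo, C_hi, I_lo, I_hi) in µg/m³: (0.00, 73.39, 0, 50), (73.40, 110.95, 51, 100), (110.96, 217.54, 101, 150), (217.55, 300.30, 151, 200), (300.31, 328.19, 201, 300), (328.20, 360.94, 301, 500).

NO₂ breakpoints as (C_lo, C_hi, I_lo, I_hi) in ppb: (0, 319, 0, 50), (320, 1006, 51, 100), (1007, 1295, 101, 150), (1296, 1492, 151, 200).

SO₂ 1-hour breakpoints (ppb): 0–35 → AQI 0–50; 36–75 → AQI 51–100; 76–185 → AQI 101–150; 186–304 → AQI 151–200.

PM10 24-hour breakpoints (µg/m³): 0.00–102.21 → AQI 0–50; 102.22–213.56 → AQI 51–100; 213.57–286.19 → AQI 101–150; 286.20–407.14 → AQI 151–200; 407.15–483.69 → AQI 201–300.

O₃: 0.0342 lies in 0.0000–0.0484, so I_lo=0, I_hi=50, C_lo=0.0000, C_hi=0.0484.
(50−0)/(0.0484−0.0000) × (0.0342−0.0000) + 0 = 50/0.0484 × 0.0342 + 0 ≈ 35.33 → 35.
PM2.5: row 328.20–360.94 (AQI 301–500). (500−301)·(348.59−328.20)/(360.94−328.20) + 301 = 199·20.39/32.74 + 301 ≈ 424.93 → 425.
NO₂: 1376 lies in 1296–1492, so I_lo=151, I_hi=200, C_lo=1296, C_hi=1492.
(200−151)/(1492−1296) × (1376−1296) + 151 = 49/196 × 80 + 151 ≈ 171.00 → 171.
SO₂ 58: bracket 36–75 → index 51–100; slope 49/39, offset 22.
AQI = 51 + 49/39·22 ≈ 78.64 ⇒ 79.
PM10: 327.05 ∈ [286.20, 407.14] ↔ index [151, 200].
151 + (327.05−286.20)·(200−151)/(407.14−286.20) = 151 + 40.85·49/120.94 ≈ 167.55, so AQI = 168.
Sub-indices: O₃→35, PM2.5→425, NO₂→171, SO₂→79, PM10→168. Ranked high→low: 425, 171, 168, 79, 35. Second-highest sub-index = 171.

171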